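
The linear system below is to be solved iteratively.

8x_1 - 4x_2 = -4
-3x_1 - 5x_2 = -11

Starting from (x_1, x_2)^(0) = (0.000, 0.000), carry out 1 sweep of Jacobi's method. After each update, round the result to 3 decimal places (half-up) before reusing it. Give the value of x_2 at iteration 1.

2.200

Iteration 1:
  x_1 = (-4 - (-4)·0.000) / (8) = -0.500
  x_2 = (-11 - (-3)·0.000) / (-5) = 2.200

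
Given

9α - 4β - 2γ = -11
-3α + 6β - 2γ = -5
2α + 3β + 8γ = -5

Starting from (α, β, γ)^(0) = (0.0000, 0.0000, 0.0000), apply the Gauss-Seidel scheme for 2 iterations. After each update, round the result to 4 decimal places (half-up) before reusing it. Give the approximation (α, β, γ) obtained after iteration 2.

Iteration 1:
  α = (-11 - (-4)·0.0000 - (-2)·0.0000) / (9) = -1.2222
  β = (-5 - (-3)·-1.2222 - (-2)·0.0000) / (6) = -1.4444
  γ = (-5 - (2)·-1.2222 - (3)·-1.4444) / (8) = 0.2222
Iteration 2:
  α = (-11 - (-4)·-1.4444 - (-2)·0.2222) / (9) = -1.8148
  β = (-5 - (-3)·-1.8148 - (-2)·0.2222) / (6) = -1.6667
  γ = (-5 - (2)·-1.8148 - (3)·-1.6667) / (8) = 0.4537

(-1.8148, -1.6667, 0.4537)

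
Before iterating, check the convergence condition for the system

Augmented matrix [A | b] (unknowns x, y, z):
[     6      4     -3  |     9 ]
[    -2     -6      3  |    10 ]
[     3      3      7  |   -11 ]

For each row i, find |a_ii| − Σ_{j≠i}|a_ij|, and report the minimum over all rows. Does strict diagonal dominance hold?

-1

row 1: |6| − (4+3) = -1
row 2: |-6| − (2+3) = 1
row 3: |7| − (3+3) = 1
minimum over rows = -1 → not strictly diagonally dominant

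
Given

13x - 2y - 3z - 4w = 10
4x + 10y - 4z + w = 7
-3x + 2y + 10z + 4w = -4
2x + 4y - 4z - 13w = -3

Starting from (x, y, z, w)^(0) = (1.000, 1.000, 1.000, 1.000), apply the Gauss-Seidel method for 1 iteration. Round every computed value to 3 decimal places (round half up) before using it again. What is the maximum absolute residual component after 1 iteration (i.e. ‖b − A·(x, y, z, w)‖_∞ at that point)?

6.628

Iteration 1:
  x = (10 - (-2)·1.000 - (-3)·1.000 - (-4)·1.000) / (13) = 1.462
  y = (7 - (4)·1.462 - (-4)·1.000 - (1)·1.000) / (10) = 0.415
  z = (-4 - (-3)·1.462 - (2)·0.415 - (4)·1.000) / (10) = -0.444
  w = (-3 - (2)·1.462 - (4)·0.415 - (-4)·-0.444) / (-13) = 0.720
Residual b − A·x = (-6.628, -5.494, 1.116, 0.000); ∞-norm = 6.628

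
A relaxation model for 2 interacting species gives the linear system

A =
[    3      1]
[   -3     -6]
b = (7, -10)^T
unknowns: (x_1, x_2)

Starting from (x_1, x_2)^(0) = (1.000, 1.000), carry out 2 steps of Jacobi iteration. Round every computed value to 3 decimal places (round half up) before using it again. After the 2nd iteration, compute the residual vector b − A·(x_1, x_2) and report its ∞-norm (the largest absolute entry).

0.501

Iteration 1:
  x_1 = (7 - (1)·1.000) / (3) = 2.000
  x_2 = (-10 - (-3)·1.000) / (-6) = 1.167
Iteration 2:
  x_1 = (7 - (1)·1.167) / (3) = 1.944
  x_2 = (-10 - (-3)·2.000) / (-6) = 0.667
Residual b − A·x = (0.501, -0.166); ∞-norm = 0.501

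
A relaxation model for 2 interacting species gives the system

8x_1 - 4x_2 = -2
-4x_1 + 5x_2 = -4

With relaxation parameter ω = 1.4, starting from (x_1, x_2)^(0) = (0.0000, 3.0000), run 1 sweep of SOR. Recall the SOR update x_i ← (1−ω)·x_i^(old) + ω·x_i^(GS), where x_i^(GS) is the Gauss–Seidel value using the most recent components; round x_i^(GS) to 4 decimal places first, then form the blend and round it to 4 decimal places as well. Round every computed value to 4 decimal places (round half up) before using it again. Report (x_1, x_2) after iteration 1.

(1.7500, -0.3600)

Iteration 1:
  x_1: GS value = (-2 - (-4)·3.0000) / (8) = 1.2500;  x_1 ← (1−ω)·0.0000 + ω·1.2500 = 1.7500
  x_2: GS value = (-4 - (-4)·1.7500) / (5) = 0.6000;  x_2 ← (1−ω)·3.0000 + ω·0.6000 = -0.3600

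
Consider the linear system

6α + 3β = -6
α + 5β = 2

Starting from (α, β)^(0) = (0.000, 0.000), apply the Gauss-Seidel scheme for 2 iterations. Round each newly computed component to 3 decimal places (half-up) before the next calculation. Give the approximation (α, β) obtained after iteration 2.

Iteration 1:
  α = (-6 - (3)·0.000) / (6) = -1.000
  β = (2 - (1)·-1.000) / (5) = 0.600
Iteration 2:
  α = (-6 - (3)·0.600) / (6) = -1.300
  β = (2 - (1)·-1.300) / (5) = 0.660

(-1.300, 0.660)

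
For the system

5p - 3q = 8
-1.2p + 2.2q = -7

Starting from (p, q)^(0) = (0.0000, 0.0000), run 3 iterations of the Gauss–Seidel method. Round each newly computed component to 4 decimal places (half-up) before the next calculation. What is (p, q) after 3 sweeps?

Iteration 1:
  p = (8 - (-3)·0.0000) / (5) = 1.6000
  q = (-7 - (-1.2)·1.6000) / (2.2) = -2.3091
Iteration 2:
  p = (8 - (-3)·-2.3091) / (5) = 0.2145
  q = (-7 - (-1.2)·0.2145) / (2.2) = -3.0648
Iteration 3:
  p = (8 - (-3)·-3.0648) / (5) = -0.2389
  q = (-7 - (-1.2)·-0.2389) / (2.2) = -3.3121

(-0.2389, -3.3121)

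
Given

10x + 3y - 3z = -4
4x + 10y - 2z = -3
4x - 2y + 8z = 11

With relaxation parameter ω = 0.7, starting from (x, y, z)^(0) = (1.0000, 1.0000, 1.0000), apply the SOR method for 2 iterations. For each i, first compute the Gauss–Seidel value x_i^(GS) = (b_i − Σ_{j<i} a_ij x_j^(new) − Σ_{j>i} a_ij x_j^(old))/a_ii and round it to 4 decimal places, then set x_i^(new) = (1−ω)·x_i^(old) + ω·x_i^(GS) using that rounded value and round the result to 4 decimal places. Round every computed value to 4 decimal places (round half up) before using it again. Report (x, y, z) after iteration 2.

Iteration 1:
  x: GS value = (-4 - (3)·1.0000 - (-3)·1.0000) / (10) = -0.4000;  x ← (1−ω)·1.0000 + ω·-0.4000 = 0.0200
  y: GS value = (-3 - (4)·0.0200 - (-2)·1.0000) / (10) = -0.1080;  y ← (1−ω)·1.0000 + ω·-0.1080 = 0.2244
  z: GS value = (11 - (4)·0.0200 - (-2)·0.2244) / (8) = 1.4211;  z ← (1−ω)·1.0000 + ω·1.4211 = 1.2948
Iteration 2:
  x: GS value = (-4 - (3)·0.2244 - (-3)·1.2948) / (10) = -0.0789;  x ← (1−ω)·0.0200 + ω·-0.0789 = -0.0492
  y: GS value = (-3 - (4)·-0.0492 - (-2)·1.2948) / (10) = -0.0214;  y ← (1−ω)·0.2244 + ω·-0.0214 = 0.0523
  z: GS value = (11 - (4)·-0.0492 - (-2)·0.0523) / (8) = 1.4127;  z ← (1−ω)·1.2948 + ω·1.4127 = 1.3773

(-0.0492, 0.0523, 1.3773)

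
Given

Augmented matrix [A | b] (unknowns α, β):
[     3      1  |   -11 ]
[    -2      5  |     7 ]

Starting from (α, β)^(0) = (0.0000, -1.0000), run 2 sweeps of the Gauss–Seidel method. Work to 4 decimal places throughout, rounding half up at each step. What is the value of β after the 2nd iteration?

Iteration 1:
  α = (-11 - (1)·-1.0000) / (3) = -3.3333
  β = (7 - (-2)·-3.3333) / (5) = 0.0667
Iteration 2:
  α = (-11 - (1)·0.0667) / (3) = -3.6889
  β = (7 - (-2)·-3.6889) / (5) = -0.0756

-0.0756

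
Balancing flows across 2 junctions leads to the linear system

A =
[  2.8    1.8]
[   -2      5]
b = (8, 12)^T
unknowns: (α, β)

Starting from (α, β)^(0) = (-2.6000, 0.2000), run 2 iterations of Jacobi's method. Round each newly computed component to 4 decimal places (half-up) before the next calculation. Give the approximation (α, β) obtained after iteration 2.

Iteration 1:
  α = (8 - (1.8)·0.2000) / (2.8) = 2.7286
  β = (12 - (-2)·-2.6000) / (5) = 1.3600
Iteration 2:
  α = (8 - (1.8)·1.3600) / (2.8) = 1.9829
  β = (12 - (-2)·2.7286) / (5) = 3.4914

(1.9829, 3.4914)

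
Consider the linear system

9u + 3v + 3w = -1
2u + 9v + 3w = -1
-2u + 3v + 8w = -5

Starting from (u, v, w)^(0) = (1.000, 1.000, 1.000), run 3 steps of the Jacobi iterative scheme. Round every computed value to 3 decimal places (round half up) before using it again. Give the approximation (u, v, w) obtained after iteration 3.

(-0.025, -0.002, -0.652)

Iteration 1:
  u = (-1 - (3)·1.000 - (3)·1.000) / (9) = -0.778
  v = (-1 - (2)·1.000 - (3)·1.000) / (9) = -0.667
  w = (-5 - (-2)·1.000 - (3)·1.000) / (8) = -0.750
Iteration 2:
  u = (-1 - (3)·-0.667 - (3)·-0.750) / (9) = 0.361
  v = (-1 - (2)·-0.778 - (3)·-0.750) / (9) = 0.312
  w = (-5 - (-2)·-0.778 - (3)·-0.667) / (8) = -0.569
Iteration 3:
  u = (-1 - (3)·0.312 - (3)·-0.569) / (9) = -0.025
  v = (-1 - (2)·0.361 - (3)·-0.569) / (9) = -0.002
  w = (-5 - (-2)·0.361 - (3)·0.312) / (8) = -0.652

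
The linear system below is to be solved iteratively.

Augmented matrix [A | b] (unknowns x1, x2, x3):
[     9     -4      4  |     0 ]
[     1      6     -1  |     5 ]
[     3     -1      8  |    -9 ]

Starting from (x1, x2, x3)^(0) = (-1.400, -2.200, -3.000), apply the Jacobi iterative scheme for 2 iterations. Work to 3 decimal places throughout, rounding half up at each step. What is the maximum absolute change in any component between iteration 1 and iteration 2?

Iteration 1:
  x1 = (0 - (-4)·-2.200 - (4)·-3.000) / (9) = 0.356
  x2 = (5 - (1)·-1.400 - (-1)·-3.000) / (6) = 0.567
  x3 = (-9 - (3)·-1.400 - (-1)·-2.200) / (8) = -0.875
Iteration 2:
  x1 = (0 - (-4)·0.567 - (4)·-0.875) / (9) = 0.641
  x2 = (5 - (1)·0.356 - (-1)·-0.875) / (6) = 0.628
  x3 = (-9 - (3)·0.356 - (-1)·0.567) / (8) = -1.188
Change: (0.285, 0.061, -0.313) → max |·| = 0.313

0.313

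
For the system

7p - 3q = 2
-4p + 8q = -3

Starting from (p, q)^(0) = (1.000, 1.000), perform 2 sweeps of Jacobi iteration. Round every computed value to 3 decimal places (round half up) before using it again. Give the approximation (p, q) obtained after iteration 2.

Iteration 1:
  p = (2 - (-3)·1.000) / (7) = 0.714
  q = (-3 - (-4)·1.000) / (8) = 0.125
Iteration 2:
  p = (2 - (-3)·0.125) / (7) = 0.339
  q = (-3 - (-4)·0.714) / (8) = -0.018

(0.339, -0.018)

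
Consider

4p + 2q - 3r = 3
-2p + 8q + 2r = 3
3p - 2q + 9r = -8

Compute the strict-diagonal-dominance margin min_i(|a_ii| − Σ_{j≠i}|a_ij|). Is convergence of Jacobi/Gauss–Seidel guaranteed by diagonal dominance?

-1

row 1: |4| − (2+3) = -1
row 2: |8| − (2+2) = 4
row 3: |9| − (3+2) = 4
minimum over rows = -1 → not strictly diagonally dominant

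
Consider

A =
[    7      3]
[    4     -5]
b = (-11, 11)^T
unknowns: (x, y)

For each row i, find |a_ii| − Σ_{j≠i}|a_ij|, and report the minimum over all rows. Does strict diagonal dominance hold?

1

row 1: |7| − (3) = 4
row 2: |-5| − (4) = 1
minimum over rows = 1 → strictly diagonally dominant (convergence guaranteed)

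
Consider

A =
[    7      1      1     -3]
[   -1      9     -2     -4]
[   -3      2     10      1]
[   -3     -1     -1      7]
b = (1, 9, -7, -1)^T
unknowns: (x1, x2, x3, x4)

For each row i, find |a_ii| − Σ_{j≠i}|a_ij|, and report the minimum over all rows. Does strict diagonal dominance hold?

row 1: |7| − (1+1+3) = 2
row 2: |9| − (1+2+4) = 2
row 3: |10| − (3+2+1) = 4
row 4: |7| − (3+1+1) = 2
minimum over rows = 2 → strictly diagonally dominant (convergence guaranteed)

2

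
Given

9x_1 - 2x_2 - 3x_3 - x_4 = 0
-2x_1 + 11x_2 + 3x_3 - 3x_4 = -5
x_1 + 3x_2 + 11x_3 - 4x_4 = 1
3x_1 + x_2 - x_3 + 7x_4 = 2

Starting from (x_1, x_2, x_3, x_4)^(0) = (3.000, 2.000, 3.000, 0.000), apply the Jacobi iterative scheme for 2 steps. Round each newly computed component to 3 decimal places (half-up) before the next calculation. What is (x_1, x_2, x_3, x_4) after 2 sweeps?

(-0.499, -0.227, -0.154, -0.333)

Iteration 1:
  x_1 = (0 - (-2)·2.000 - (-3)·3.000 - (-1)·0.000) / (9) = 1.444
  x_2 = (-5 - (-2)·3.000 - (3)·3.000 - (-3)·0.000) / (11) = -0.727
  x_3 = (1 - (1)·3.000 - (3)·2.000 - (-4)·0.000) / (11) = -0.727
  x_4 = (2 - (3)·3.000 - (1)·2.000 - (-1)·3.000) / (7) = -0.857
Iteration 2:
  x_1 = (0 - (-2)·-0.727 - (-3)·-0.727 - (-1)·-0.857) / (9) = -0.499
  x_2 = (-5 - (-2)·1.444 - (3)·-0.727 - (-3)·-0.857) / (11) = -0.227
  x_3 = (1 - (1)·1.444 - (3)·-0.727 - (-4)·-0.857) / (11) = -0.154
  x_4 = (2 - (3)·1.444 - (1)·-0.727 - (-1)·-0.727) / (7) = -0.333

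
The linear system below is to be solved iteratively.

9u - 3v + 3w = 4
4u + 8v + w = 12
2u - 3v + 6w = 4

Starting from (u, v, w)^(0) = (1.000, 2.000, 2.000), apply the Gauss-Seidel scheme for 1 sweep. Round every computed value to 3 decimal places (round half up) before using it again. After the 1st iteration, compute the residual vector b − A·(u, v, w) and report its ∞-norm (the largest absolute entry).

Iteration 1:
  u = (4 - (-3)·2.000 - (3)·2.000) / (9) = 0.444
  v = (12 - (4)·0.444 - (1)·2.000) / (8) = 1.028
  w = (4 - (2)·0.444 - (-3)·1.028) / (6) = 1.033
Residual b − A·x = (-0.011, 0.967, -0.002); ∞-norm = 0.967

0.967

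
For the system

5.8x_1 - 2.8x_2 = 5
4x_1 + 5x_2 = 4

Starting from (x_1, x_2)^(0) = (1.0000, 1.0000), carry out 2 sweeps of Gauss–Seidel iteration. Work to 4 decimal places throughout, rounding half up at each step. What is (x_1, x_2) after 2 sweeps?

(0.7289, 0.2169)

Iteration 1:
  x_1 = (5 - (-2.8)·1.0000) / (5.8) = 1.3448
  x_2 = (4 - (4)·1.3448) / (5) = -0.2758
Iteration 2:
  x_1 = (5 - (-2.8)·-0.2758) / (5.8) = 0.7289
  x_2 = (4 - (4)·0.7289) / (5) = 0.2169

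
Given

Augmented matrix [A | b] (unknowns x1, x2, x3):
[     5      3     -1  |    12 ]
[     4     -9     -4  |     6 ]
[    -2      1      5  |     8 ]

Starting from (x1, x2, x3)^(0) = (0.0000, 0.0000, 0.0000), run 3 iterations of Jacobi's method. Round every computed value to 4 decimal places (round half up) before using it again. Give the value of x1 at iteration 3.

Iteration 1:
  x1 = (12 - (3)·0.0000 - (-1)·0.0000) / (5) = 2.4000
  x2 = (6 - (4)·0.0000 - (-4)·0.0000) / (-9) = -0.6667
  x3 = (8 - (-2)·0.0000 - (1)·0.0000) / (5) = 1.6000
Iteration 2:
  x1 = (12 - (3)·-0.6667 - (-1)·1.6000) / (5) = 3.1200
  x2 = (6 - (4)·2.4000 - (-4)·1.6000) / (-9) = -0.3111
  x3 = (8 - (-2)·2.4000 - (1)·-0.6667) / (5) = 2.6933
Iteration 3:
  x1 = (12 - (3)·-0.3111 - (-1)·2.6933) / (5) = 3.1253
  x2 = (6 - (4)·3.1200 - (-4)·2.6933) / (-9) = -0.4770
  x3 = (8 - (-2)·3.1200 - (1)·-0.3111) / (5) = 2.9102

3.1253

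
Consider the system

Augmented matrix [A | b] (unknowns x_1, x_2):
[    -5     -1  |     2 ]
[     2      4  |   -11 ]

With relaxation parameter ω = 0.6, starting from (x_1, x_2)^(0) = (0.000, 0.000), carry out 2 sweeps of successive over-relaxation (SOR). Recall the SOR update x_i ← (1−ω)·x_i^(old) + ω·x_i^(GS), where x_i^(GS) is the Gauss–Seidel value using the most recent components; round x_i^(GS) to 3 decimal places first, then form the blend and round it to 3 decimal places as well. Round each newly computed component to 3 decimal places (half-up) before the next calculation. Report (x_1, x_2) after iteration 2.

Iteration 1:
  x_1: GS value = (2 - (-1)·0.000) / (-5) = -0.400;  x_1 ← (1−ω)·0.000 + ω·-0.400 = -0.240
  x_2: GS value = (-11 - (2)·-0.240) / (4) = -2.630;  x_2 ← (1−ω)·0.000 + ω·-2.630 = -1.578
Iteration 2:
  x_1: GS value = (2 - (-1)·-1.578) / (-5) = -0.084;  x_1 ← (1−ω)·-0.240 + ω·-0.084 = -0.146
  x_2: GS value = (-11 - (2)·-0.146) / (4) = -2.677;  x_2 ← (1−ω)·-1.578 + ω·-2.677 = -2.237

(-0.146, -2.237)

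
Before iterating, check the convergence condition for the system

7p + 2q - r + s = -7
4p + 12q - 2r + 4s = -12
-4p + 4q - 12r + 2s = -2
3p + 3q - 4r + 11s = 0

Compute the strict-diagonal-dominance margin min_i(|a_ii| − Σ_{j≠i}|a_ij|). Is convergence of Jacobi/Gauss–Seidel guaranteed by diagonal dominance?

row 1: |7| − (2+1+1) = 3
row 2: |12| − (4+2+4) = 2
row 3: |-12| − (4+4+2) = 2
row 4: |11| − (3+3+4) = 1
minimum over rows = 1 → strictly diagonally dominant (convergence guaranteed)

1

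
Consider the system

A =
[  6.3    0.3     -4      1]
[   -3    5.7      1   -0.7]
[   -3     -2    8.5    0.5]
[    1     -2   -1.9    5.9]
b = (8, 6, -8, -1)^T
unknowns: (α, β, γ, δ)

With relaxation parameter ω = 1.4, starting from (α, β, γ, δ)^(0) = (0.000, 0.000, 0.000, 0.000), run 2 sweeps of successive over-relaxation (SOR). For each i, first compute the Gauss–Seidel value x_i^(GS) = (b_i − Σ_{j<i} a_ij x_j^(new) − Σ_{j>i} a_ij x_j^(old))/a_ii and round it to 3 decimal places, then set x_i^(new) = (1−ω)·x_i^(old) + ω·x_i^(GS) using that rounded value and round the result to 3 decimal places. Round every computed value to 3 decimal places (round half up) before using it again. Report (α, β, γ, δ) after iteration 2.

(1.110, 1.212, -0.633, -0.562)

Iteration 1:
  α: GS value = (8 - (0.3)·0.000 - (-4)·0.000 - (1)·0.000) / (6.3) = 1.270;  α ← (1−ω)·0.000 + ω·1.270 = 1.778
  β: GS value = (6 - (-3)·1.778 - (1)·0.000 - (-0.7)·0.000) / (5.7) = 1.988;  β ← (1−ω)·0.000 + ω·1.988 = 2.783
  γ: GS value = (-8 - (-3)·1.778 - (-2)·2.783 - (0.5)·0.000) / (8.5) = 0.341;  γ ← (1−ω)·0.000 + ω·0.341 = 0.477
  δ: GS value = (-1 - (1)·1.778 - (-2)·2.783 - (-1.9)·0.477) / (5.9) = 0.626;  δ ← (1−ω)·0.000 + ω·0.626 = 0.876
Iteration 2:
  α: GS value = (8 - (0.3)·2.783 - (-4)·0.477 - (1)·0.876) / (6.3) = 1.301;  α ← (1−ω)·1.778 + ω·1.301 = 1.110
  β: GS value = (6 - (-3)·1.110 - (1)·0.477 - (-0.7)·0.876) / (5.7) = 1.661;  β ← (1−ω)·2.783 + ω·1.661 = 1.212
  γ: GS value = (-8 - (-3)·1.110 - (-2)·1.212 - (0.5)·0.876) / (8.5) = -0.316;  γ ← (1−ω)·0.477 + ω·-0.316 = -0.633
  δ: GS value = (-1 - (1)·1.110 - (-2)·1.212 - (-1.9)·-0.633) / (5.9) = -0.151;  δ ← (1−ω)·0.876 + ω·-0.151 = -0.562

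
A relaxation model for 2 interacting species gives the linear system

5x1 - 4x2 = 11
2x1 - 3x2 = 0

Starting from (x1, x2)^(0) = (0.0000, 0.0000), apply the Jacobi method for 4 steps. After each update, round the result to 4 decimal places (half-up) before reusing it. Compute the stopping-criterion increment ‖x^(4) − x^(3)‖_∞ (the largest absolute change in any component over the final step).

Iteration 1:
  x1 = (11 - (-4)·0.0000) / (5) = 2.2000
  x2 = (0 - (2)·0.0000) / (-3) = 0.0000
Iteration 2:
  x1 = (11 - (-4)·0.0000) / (5) = 2.2000
  x2 = (0 - (2)·2.2000) / (-3) = 1.4667
Iteration 3:
  x1 = (11 - (-4)·1.4667) / (5) = 3.3734
  x2 = (0 - (2)·2.2000) / (-3) = 1.4667
Iteration 4:
  x1 = (11 - (-4)·1.4667) / (5) = 3.3734
  x2 = (0 - (2)·3.3734) / (-3) = 2.2489
Change: (0.0000, 0.7822) → max |·| = 0.7822

0.7822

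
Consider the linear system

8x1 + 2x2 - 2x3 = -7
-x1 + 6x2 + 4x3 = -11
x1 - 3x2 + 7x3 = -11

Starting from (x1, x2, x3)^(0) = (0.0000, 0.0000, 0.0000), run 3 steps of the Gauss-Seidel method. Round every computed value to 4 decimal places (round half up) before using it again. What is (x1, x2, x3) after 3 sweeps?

Iteration 1:
  x1 = (-7 - (2)·0.0000 - (-2)·0.0000) / (8) = -0.8750
  x2 = (-11 - (-1)·-0.8750 - (4)·0.0000) / (6) = -1.9792
  x3 = (-11 - (1)·-0.8750 - (-3)·-1.9792) / (7) = -2.2947
Iteration 2:
  x1 = (-7 - (2)·-1.9792 - (-2)·-2.2947) / (8) = -0.9539
  x2 = (-11 - (-1)·-0.9539 - (4)·-2.2947) / (6) = -0.4625
  x3 = (-11 - (1)·-0.9539 - (-3)·-0.4625) / (7) = -1.6334
Iteration 3:
  x1 = (-7 - (2)·-0.4625 - (-2)·-1.6334) / (8) = -1.1677
  x2 = (-11 - (-1)·-1.1677 - (4)·-1.6334) / (6) = -0.9390
  x3 = (-11 - (1)·-1.1677 - (-3)·-0.9390) / (7) = -1.8070

(-1.1677, -0.9390, -1.8070)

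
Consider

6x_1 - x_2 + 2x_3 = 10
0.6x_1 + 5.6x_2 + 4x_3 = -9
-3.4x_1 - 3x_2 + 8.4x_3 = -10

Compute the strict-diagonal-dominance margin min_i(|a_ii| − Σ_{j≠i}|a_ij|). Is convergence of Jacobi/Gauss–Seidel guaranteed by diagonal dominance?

1

row 1: |6| − (1+2) = 3
row 2: |5.6| − (0.6+4) = 1
row 3: |8.4| − (3.4+3) = 2
minimum over rows = 1 → strictly diagonally dominant (convergence guaranteed)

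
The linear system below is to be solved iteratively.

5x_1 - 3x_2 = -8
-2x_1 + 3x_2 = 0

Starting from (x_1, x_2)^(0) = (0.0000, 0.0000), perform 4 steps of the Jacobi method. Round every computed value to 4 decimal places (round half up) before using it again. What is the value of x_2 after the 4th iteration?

-1.4933

Iteration 1:
  x_1 = (-8 - (-3)·0.0000) / (5) = -1.6000
  x_2 = (0 - (-2)·0.0000) / (3) = 0.0000
Iteration 2:
  x_1 = (-8 - (-3)·0.0000) / (5) = -1.6000
  x_2 = (0 - (-2)·-1.6000) / (3) = -1.0667
Iteration 3:
  x_1 = (-8 - (-3)·-1.0667) / (5) = -2.2400
  x_2 = (0 - (-2)·-1.6000) / (3) = -1.0667
Iteration 4:
  x_1 = (-8 - (-3)·-1.0667) / (5) = -2.2400
  x_2 = (0 - (-2)·-2.2400) / (3) = -1.4933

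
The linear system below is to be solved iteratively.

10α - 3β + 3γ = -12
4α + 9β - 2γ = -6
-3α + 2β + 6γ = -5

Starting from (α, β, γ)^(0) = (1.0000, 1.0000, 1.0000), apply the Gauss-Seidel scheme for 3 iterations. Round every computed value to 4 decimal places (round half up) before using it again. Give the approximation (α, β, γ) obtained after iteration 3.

(-1.1060, -0.3926, -1.2555)

Iteration 1:
  α = (-12 - (-3)·1.0000 - (3)·1.0000) / (10) = -1.2000
  β = (-6 - (4)·-1.2000 - (-2)·1.0000) / (9) = 0.0889
  γ = (-5 - (-3)·-1.2000 - (2)·0.0889) / (6) = -1.4630
Iteration 2:
  α = (-12 - (-3)·0.0889 - (3)·-1.4630) / (10) = -0.7344
  β = (-6 - (4)·-0.7344 - (-2)·-1.4630) / (9) = -0.6654
  γ = (-5 - (-3)·-0.7344 - (2)·-0.6654) / (6) = -0.9787
Iteration 3:
  α = (-12 - (-3)·-0.6654 - (3)·-0.9787) / (10) = -1.1060
  β = (-6 - (4)·-1.1060 - (-2)·-0.9787) / (9) = -0.3926
  γ = (-5 - (-3)·-1.1060 - (2)·-0.3926) / (6) = -1.2555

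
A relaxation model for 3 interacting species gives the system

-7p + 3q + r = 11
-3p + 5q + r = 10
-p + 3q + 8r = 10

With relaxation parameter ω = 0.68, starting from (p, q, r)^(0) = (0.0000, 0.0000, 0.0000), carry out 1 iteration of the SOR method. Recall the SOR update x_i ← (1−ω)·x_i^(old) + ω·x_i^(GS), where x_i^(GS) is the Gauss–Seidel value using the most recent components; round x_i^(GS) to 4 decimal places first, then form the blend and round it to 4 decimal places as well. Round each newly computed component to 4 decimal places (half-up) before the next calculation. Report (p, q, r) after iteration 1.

Iteration 1:
  p: GS value = (11 - (3)·0.0000 - (1)·0.0000) / (-7) = -1.5714;  p ← (1−ω)·0.0000 + ω·-1.5714 = -1.0686
  q: GS value = (10 - (-3)·-1.0686 - (1)·0.0000) / (5) = 1.3588;  q ← (1−ω)·0.0000 + ω·1.3588 = 0.9240
  r: GS value = (10 - (-1)·-1.0686 - (3)·0.9240) / (8) = 0.7699;  r ← (1−ω)·0.0000 + ω·0.7699 = 0.5235

(-1.0686, 0.9240, 0.5235)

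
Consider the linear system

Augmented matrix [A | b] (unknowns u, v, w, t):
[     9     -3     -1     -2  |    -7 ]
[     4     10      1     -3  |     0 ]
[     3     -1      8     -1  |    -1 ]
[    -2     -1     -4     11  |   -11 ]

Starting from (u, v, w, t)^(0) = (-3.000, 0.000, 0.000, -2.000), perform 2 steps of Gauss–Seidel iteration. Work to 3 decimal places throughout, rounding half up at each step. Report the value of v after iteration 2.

Iteration 1:
  u = (-7 - (-3)·0.000 - (-1)·0.000 - (-2)·-2.000) / (9) = -1.222
  v = (0 - (4)·-1.222 - (1)·0.000 - (-3)·-2.000) / (10) = -0.111
  w = (-1 - (3)·-1.222 - (-1)·-0.111 - (-1)·-2.000) / (8) = 0.069
  t = (-11 - (-2)·-1.222 - (-1)·-0.111 - (-4)·0.069) / (11) = -1.207
Iteration 2:
  u = (-7 - (-3)·-0.111 - (-1)·0.069 - (-2)·-1.207) / (9) = -1.075
  v = (0 - (4)·-1.075 - (1)·0.069 - (-3)·-1.207) / (10) = 0.061
  w = (-1 - (3)·-1.075 - (-1)·0.061 - (-1)·-1.207) / (8) = 0.135
  t = (-11 - (-2)·-1.075 - (-1)·0.061 - (-4)·0.135) / (11) = -1.141

0.061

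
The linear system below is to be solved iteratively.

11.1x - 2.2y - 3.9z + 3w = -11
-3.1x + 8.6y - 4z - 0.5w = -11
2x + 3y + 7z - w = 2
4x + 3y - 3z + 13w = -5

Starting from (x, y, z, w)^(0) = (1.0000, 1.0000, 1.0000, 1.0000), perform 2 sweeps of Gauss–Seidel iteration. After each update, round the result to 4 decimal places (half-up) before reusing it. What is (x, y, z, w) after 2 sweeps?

Iteration 1:
  x = (-11 - (-2.2)·1.0000 - (-3.9)·1.0000 - (3)·1.0000) / (11.1) = -0.7117
  y = (-11 - (-3.1)·-0.7117 - (-4)·1.0000 - (-0.5)·1.0000) / (8.6) = -1.0124
  z = (2 - (2)·-0.7117 - (3)·-1.0124 - (-1)·1.0000) / (7) = 1.0658
  w = (-5 - (4)·-0.7117 - (3)·-1.0124 - (-3)·1.0658) / (13) = 0.3140
Iteration 2:
  x = (-11 - (-2.2)·-1.0124 - (-3.9)·1.0658 - (3)·0.3140) / (11.1) = -0.9020
  y = (-11 - (-3.1)·-0.9020 - (-4)·1.0658 - (-0.5)·0.3140) / (8.6) = -1.0902
  z = (2 - (2)·-0.9020 - (3)·-1.0902 - (-1)·0.3140) / (7) = 1.0555
  w = (-5 - (4)·-0.9020 - (3)·-1.0902 - (-3)·1.0555) / (13) = 0.3881

(-0.9020, -1.0902, 1.0555, 0.3881)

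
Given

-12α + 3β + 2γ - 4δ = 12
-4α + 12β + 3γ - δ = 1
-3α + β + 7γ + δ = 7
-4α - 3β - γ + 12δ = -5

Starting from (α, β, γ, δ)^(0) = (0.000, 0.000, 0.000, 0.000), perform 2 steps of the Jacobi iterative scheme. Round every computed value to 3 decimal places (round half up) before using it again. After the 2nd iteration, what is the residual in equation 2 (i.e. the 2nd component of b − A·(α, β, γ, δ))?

2.221

Iteration 1:
  α = (12 - (3)·0.000 - (2)·0.000 - (-4)·0.000) / (-12) = -1.000
  β = (1 - (-4)·0.000 - (3)·0.000 - (-1)·0.000) / (12) = 0.083
  γ = (7 - (-3)·0.000 - (1)·0.000 - (1)·0.000) / (7) = 1.000
  δ = (-5 - (-4)·0.000 - (-3)·0.000 - (-1)·0.000) / (12) = -0.417
Iteration 2:
  α = (12 - (3)·0.083 - (2)·1.000 - (-4)·-0.417) / (-12) = -0.674
  β = (1 - (-4)·-1.000 - (3)·1.000 - (-1)·-0.417) / (12) = -0.535
  γ = (7 - (-3)·-1.000 - (1)·0.083 - (1)·-0.417) / (7) = 0.619
  δ = (-5 - (-4)·-1.000 - (-3)·0.083 - (-1)·1.000) / (12) = -0.646
Residual b − A·x = (1.695, 2.221, 1.826, -0.930)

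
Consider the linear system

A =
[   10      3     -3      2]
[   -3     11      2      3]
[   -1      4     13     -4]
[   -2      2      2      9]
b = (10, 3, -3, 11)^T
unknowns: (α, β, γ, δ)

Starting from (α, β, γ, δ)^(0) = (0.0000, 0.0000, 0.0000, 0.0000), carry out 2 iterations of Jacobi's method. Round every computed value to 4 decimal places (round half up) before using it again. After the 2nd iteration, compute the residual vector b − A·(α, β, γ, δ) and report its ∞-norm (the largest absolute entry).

Iteration 1:
  α = (10 - (3)·0.0000 - (-3)·0.0000 - (2)·0.0000) / (10) = 1.0000
  β = (3 - (-3)·0.0000 - (2)·0.0000 - (3)·0.0000) / (11) = 0.2727
  γ = (-3 - (-1)·0.0000 - (4)·0.0000 - (-4)·0.0000) / (13) = -0.2308
  δ = (11 - (-2)·0.0000 - (2)·0.0000 - (2)·0.0000) / (9) = 1.2222
Iteration 2:
  α = (10 - (3)·0.2727 - (-3)·-0.2308 - (2)·1.2222) / (10) = 0.6045
  β = (3 - (-3)·1.0000 - (2)·-0.2308 - (3)·1.2222) / (11) = 0.2541
  γ = (-3 - (-1)·1.0000 - (4)·0.2727 - (-4)·1.2222) / (13) = 0.1383
  δ = (11 - (-2)·1.0000 - (2)·0.2727 - (2)·-0.2308) / (9) = 1.4351
Residual b − A·x = (0.7374, -2.5635, 0.5306, -1.4917); ∞-norm = 2.5635

2.5635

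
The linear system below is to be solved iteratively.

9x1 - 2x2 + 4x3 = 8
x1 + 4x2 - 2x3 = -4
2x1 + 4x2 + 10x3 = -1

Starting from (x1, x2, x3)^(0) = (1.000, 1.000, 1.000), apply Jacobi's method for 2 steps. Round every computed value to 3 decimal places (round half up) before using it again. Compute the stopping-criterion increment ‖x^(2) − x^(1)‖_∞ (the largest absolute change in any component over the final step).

0.767

Iteration 1:
  x1 = (8 - (-2)·1.000 - (4)·1.000) / (9) = 0.667
  x2 = (-4 - (1)·1.000 - (-2)·1.000) / (4) = -0.750
  x3 = (-1 - (2)·1.000 - (4)·1.000) / (10) = -0.700
Iteration 2:
  x1 = (8 - (-2)·-0.750 - (4)·-0.700) / (9) = 1.033
  x2 = (-4 - (1)·0.667 - (-2)·-0.700) / (4) = -1.517
  x3 = (-1 - (2)·0.667 - (4)·-0.750) / (10) = 0.067
Change: (0.366, -0.767, 0.767) → max |·| = 0.767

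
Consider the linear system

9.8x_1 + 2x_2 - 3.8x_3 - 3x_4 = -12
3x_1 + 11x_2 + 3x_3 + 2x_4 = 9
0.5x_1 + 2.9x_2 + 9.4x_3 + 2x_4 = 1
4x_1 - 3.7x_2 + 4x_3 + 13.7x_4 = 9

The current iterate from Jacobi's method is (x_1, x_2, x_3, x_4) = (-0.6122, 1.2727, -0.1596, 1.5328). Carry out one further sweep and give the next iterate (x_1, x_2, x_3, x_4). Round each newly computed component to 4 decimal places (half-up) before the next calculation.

(-1.0769, 0.7500, -0.5798, 1.2260)

One sweep:
  x_1 = (-12 - (2)·1.2727 - (-3.8)·-0.1596 - (-3)·1.5328) / (9.8) = -1.0769
  x_2 = (9 - (3)·-0.6122 - (3)·-0.1596 - (2)·1.5328) / (11) = 0.7500
  x_3 = (1 - (0.5)·-0.6122 - (2.9)·1.2727 - (2)·1.5328) / (9.4) = -0.5798
  x_4 = (9 - (4)·-0.6122 - (-3.7)·1.2727 - (4)·-0.1596) / (13.7) = 1.2260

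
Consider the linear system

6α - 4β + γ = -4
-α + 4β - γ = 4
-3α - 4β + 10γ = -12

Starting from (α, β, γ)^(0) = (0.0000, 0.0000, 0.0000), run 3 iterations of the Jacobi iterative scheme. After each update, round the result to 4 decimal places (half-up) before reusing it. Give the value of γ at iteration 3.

-0.9267

Iteration 1:
  α = (-4 - (-4)·0.0000 - (1)·0.0000) / (6) = -0.6667
  β = (4 - (-1)·0.0000 - (-1)·0.0000) / (4) = 1.0000
  γ = (-12 - (-3)·0.0000 - (-4)·0.0000) / (10) = -1.2000
Iteration 2:
  α = (-4 - (-4)·1.0000 - (1)·-1.2000) / (6) = 0.2000
  β = (4 - (-1)·-0.6667 - (-1)·-1.2000) / (4) = 0.5333
  γ = (-12 - (-3)·-0.6667 - (-4)·1.0000) / (10) = -1.0000
Iteration 3:
  α = (-4 - (-4)·0.5333 - (1)·-1.0000) / (6) = -0.1445
  β = (4 - (-1)·0.2000 - (-1)·-1.0000) / (4) = 0.8000
  γ = (-12 - (-3)·0.2000 - (-4)·0.5333) / (10) = -0.9267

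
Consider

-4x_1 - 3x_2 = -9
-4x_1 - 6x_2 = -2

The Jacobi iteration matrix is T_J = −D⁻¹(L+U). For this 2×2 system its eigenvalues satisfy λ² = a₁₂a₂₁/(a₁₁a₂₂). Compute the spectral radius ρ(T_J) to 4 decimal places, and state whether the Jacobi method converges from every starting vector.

0.7071

a₁₂a₂₁/(a₁₁a₂₂) = (-3)·(-4) / ((-4)·(-6)) = 0.500000
ρ = √|0.500000| = √0.500000 = 0.7071
ρ < 1, so Jacobi converges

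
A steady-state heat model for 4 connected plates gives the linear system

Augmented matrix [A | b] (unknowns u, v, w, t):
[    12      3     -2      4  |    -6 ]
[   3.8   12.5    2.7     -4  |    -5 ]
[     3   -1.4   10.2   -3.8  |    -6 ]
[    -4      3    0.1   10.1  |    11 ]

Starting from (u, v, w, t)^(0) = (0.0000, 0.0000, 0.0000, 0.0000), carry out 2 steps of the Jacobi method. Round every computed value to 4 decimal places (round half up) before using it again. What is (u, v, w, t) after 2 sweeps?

(-0.8611, 0.2276, -0.0903, 1.0157)

Iteration 1:
  u = (-6 - (3)·0.0000 - (-2)·0.0000 - (4)·0.0000) / (12) = -0.5000
  v = (-5 - (3.8)·0.0000 - (2.7)·0.0000 - (-4)·0.0000) / (12.5) = -0.4000
  w = (-6 - (3)·0.0000 - (-1.4)·0.0000 - (-3.8)·0.0000) / (10.2) = -0.5882
  t = (11 - (-4)·0.0000 - (3)·0.0000 - (0.1)·0.0000) / (10.1) = 1.0891
Iteration 2:
  u = (-6 - (3)·-0.4000 - (-2)·-0.5882 - (4)·1.0891) / (12) = -0.8611
  v = (-5 - (3.8)·-0.5000 - (2.7)·-0.5882 - (-4)·1.0891) / (12.5) = 0.2276
  w = (-6 - (3)·-0.5000 - (-1.4)·-0.4000 - (-3.8)·1.0891) / (10.2) = -0.0903
  t = (11 - (-4)·-0.5000 - (3)·-0.4000 - (0.1)·-0.5882) / (10.1) = 1.0157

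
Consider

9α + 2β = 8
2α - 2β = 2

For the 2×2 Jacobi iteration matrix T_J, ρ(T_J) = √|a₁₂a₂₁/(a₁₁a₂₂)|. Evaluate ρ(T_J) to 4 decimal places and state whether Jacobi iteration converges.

0.4714

a₁₂a₂₁/(a₁₁a₂₂) = (2)·(2) / ((9)·(-2)) = -0.222222
ρ = √|-0.222222| = √0.222222 = 0.4714
ρ < 1, so Jacobi converges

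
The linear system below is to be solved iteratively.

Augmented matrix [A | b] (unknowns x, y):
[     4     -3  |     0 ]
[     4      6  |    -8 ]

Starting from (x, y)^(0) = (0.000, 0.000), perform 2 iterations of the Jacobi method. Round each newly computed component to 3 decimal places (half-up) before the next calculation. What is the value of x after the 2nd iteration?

Iteration 1:
  x = (0 - (-3)·0.000) / (4) = 0.000
  y = (-8 - (4)·0.000) / (6) = -1.333
Iteration 2:
  x = (0 - (-3)·-1.333) / (4) = -1.000
  y = (-8 - (4)·0.000) / (6) = -1.333

-1.000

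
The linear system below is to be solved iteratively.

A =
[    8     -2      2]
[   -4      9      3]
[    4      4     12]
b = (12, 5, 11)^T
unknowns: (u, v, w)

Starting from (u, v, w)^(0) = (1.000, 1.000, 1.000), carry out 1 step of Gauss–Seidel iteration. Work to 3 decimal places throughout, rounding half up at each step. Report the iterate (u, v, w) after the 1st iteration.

(1.500, 0.889, 0.120)

Iteration 1:
  u = (12 - (-2)·1.000 - (2)·1.000) / (8) = 1.500
  v = (5 - (-4)·1.500 - (3)·1.000) / (9) = 0.889
  w = (11 - (4)·1.500 - (4)·0.889) / (12) = 0.120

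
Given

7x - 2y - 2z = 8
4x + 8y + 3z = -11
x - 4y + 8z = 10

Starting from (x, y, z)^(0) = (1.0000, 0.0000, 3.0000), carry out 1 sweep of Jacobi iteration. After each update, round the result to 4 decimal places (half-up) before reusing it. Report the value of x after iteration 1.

2.0000

Iteration 1:
  x = (8 - (-2)·0.0000 - (-2)·3.0000) / (7) = 2.0000
  y = (-11 - (4)·1.0000 - (3)·3.0000) / (8) = -3.0000
  z = (10 - (1)·1.0000 - (-4)·0.0000) / (8) = 1.1250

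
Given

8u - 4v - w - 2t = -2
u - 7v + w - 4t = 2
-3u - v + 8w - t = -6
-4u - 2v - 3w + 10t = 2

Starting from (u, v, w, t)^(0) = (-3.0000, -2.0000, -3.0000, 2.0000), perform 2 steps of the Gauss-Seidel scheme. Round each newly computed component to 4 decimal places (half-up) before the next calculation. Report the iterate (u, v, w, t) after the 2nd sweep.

Iteration 1:
  u = (-2 - (-4)·-2.0000 - (-1)·-3.0000 - (-2)·2.0000) / (8) = -1.1250
  v = (2 - (1)·-1.1250 - (1)·-3.0000 - (-4)·2.0000) / (-7) = -2.0179
  w = (-6 - (-3)·-1.1250 - (-1)·-2.0179 - (-1)·2.0000) / (8) = -1.1741
  t = (2 - (-4)·-1.1250 - (-2)·-2.0179 - (-3)·-1.1741) / (10) = -1.0058
Iteration 2:
  u = (-2 - (-4)·-2.0179 - (-1)·-1.1741 - (-2)·-1.0058) / (8) = -1.6572
  v = (2 - (1)·-1.6572 - (1)·-1.1741 - (-4)·-1.0058) / (-7) = -0.1154
  w = (-6 - (-3)·-1.6572 - (-1)·-0.1154 - (-1)·-1.0058) / (8) = -1.5116
  t = (2 - (-4)·-1.6572 - (-2)·-0.1154 - (-3)·-1.5116) / (10) = -0.9394

(-1.6572, -0.1154, -1.5116, -0.9394)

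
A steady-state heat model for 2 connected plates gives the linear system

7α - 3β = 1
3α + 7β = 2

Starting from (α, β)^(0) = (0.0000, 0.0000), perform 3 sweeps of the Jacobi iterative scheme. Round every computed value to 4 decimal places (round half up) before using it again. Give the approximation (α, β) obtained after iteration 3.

(0.2391, 0.1720)

Iteration 1:
  α = (1 - (-3)·0.0000) / (7) = 0.1429
  β = (2 - (3)·0.0000) / (7) = 0.2857
Iteration 2:
  α = (1 - (-3)·0.2857) / (7) = 0.2653
  β = (2 - (3)·0.1429) / (7) = 0.2245
Iteration 3:
  α = (1 - (-3)·0.2245) / (7) = 0.2391
  β = (2 - (3)·0.2653) / (7) = 0.1720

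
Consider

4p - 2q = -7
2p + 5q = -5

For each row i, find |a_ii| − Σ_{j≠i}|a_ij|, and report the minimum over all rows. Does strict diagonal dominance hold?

2

row 1: |4| − (2) = 2
row 2: |5| − (2) = 3
minimum over rows = 2 → strictly diagonally dominant (convergence guaranteed)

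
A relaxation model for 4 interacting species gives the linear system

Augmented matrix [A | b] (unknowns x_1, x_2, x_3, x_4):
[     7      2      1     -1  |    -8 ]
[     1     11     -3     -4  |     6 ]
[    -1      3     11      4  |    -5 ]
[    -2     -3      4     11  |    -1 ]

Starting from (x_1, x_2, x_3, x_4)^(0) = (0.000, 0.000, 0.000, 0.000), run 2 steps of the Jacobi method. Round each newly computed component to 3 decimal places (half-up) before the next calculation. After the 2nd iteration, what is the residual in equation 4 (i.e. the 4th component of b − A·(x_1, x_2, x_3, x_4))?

0.513

Iteration 1:
  x_1 = (-8 - (2)·0.000 - (1)·0.000 - (-1)·0.000) / (7) = -1.143
  x_2 = (6 - (1)·0.000 - (-3)·0.000 - (-4)·0.000) / (11) = 0.545
  x_3 = (-5 - (-1)·0.000 - (3)·0.000 - (4)·0.000) / (11) = -0.455
  x_4 = (-1 - (-2)·0.000 - (-3)·0.000 - (4)·0.000) / (11) = -0.091
Iteration 2:
  x_1 = (-8 - (2)·0.545 - (1)·-0.455 - (-1)·-0.091) / (7) = -1.247
  x_2 = (6 - (1)·-1.143 - (-3)·-0.455 - (-4)·-0.091) / (11) = 0.492
  x_3 = (-5 - (-1)·-1.143 - (3)·0.545 - (4)·-0.091) / (11) = -0.674
  x_4 = (-1 - (-2)·-1.143 - (-3)·0.545 - (4)·-0.455) / (11) = 0.015
Residual b − A·x = (0.434, -0.127, -0.369, 0.513)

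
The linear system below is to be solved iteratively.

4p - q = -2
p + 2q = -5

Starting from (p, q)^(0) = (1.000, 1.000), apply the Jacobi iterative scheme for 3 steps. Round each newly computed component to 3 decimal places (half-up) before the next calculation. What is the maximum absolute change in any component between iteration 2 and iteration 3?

0.500

Iteration 1:
  p = (-2 - (-1)·1.000) / (4) = -0.250
  q = (-5 - (1)·1.000) / (2) = -3.000
Iteration 2:
  p = (-2 - (-1)·-3.000) / (4) = -1.250
  q = (-5 - (1)·-0.250) / (2) = -2.375
Iteration 3:
  p = (-2 - (-1)·-2.375) / (4) = -1.094
  q = (-5 - (1)·-1.250) / (2) = -1.875
Change: (0.156, 0.500) → max |·| = 0.500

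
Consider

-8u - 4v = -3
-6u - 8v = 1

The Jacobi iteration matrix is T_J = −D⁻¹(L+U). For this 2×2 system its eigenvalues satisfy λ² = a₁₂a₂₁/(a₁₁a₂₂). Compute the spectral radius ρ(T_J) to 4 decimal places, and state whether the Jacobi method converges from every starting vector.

0.6124

a₁₂a₂₁/(a₁₁a₂₂) = (-4)·(-6) / ((-8)·(-8)) = 0.375000
ρ = √|0.375000| = √0.375000 = 0.6124
ρ < 1, so Jacobi converges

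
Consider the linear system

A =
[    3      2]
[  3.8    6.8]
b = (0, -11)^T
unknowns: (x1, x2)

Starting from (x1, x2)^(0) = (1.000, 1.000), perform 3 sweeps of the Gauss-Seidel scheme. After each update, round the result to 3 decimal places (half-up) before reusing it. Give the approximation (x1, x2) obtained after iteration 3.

(1.387, -2.393)

Iteration 1:
  x1 = (0 - (2)·1.000) / (3) = -0.667
  x2 = (-11 - (3.8)·-0.667) / (6.8) = -1.245
Iteration 2:
  x1 = (0 - (2)·-1.245) / (3) = 0.830
  x2 = (-11 - (3.8)·0.830) / (6.8) = -2.081
Iteration 3:
  x1 = (0 - (2)·-2.081) / (3) = 1.387
  x2 = (-11 - (3.8)·1.387) / (6.8) = -2.393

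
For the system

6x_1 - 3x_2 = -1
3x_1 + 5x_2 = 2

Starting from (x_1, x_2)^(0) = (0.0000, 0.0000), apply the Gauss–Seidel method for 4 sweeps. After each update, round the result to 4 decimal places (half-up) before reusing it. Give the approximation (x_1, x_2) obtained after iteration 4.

(0.0308, 0.3815)

Iteration 1:
  x_1 = (-1 - (-3)·0.0000) / (6) = -0.1667
  x_2 = (2 - (3)·-0.1667) / (5) = 0.5000
Iteration 2:
  x_1 = (-1 - (-3)·0.5000) / (6) = 0.0833
  x_2 = (2 - (3)·0.0833) / (5) = 0.3500
Iteration 3:
  x_1 = (-1 - (-3)·0.3500) / (6) = 0.0083
  x_2 = (2 - (3)·0.0083) / (5) = 0.3950
Iteration 4:
  x_1 = (-1 - (-3)·0.3950) / (6) = 0.0308
  x_2 = (2 - (3)·0.0308) / (5) = 0.3815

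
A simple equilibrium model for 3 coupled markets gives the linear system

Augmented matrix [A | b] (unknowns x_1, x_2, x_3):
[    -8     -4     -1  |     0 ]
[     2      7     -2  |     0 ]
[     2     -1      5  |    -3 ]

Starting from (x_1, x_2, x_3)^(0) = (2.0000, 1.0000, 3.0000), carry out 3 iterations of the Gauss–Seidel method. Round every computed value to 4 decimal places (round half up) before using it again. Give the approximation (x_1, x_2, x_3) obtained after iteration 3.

(-0.0307, -0.0913, -0.6060)

Iteration 1:
  x_1 = (0 - (-4)·1.0000 - (-1)·3.0000) / (-8) = -0.8750
  x_2 = (0 - (2)·-0.8750 - (-2)·3.0000) / (7) = 1.1071
  x_3 = (-3 - (2)·-0.8750 - (-1)·1.1071) / (5) = -0.0286
Iteration 2:
  x_1 = (0 - (-4)·1.1071 - (-1)·-0.0286) / (-8) = -0.5500
  x_2 = (0 - (2)·-0.5500 - (-2)·-0.0286) / (7) = 0.1490
  x_3 = (-3 - (2)·-0.5500 - (-1)·0.1490) / (5) = -0.3502
Iteration 3:
  x_1 = (0 - (-4)·0.1490 - (-1)·-0.3502) / (-8) = -0.0307
  x_2 = (0 - (2)·-0.0307 - (-2)·-0.3502) / (7) = -0.0913
  x_3 = (-3 - (2)·-0.0307 - (-1)·-0.0913) / (5) = -0.6060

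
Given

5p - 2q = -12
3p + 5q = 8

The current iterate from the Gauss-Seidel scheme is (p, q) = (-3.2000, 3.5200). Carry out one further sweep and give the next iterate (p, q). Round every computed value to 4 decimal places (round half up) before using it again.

One sweep:
  p = (-12 - (-2)·3.5200) / (5) = -0.9920
  q = (8 - (3)·-0.9920) / (5) = 2.1952

(-0.9920, 2.1952)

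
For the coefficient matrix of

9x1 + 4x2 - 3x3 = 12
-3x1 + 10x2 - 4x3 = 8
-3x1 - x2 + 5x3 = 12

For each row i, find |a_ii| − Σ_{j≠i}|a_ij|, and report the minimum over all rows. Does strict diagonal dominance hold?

row 1: |9| − (4+3) = 2
row 2: |10| − (3+4) = 3
row 3: |5| − (3+1) = 1
minimum over rows = 1 → strictly diagonally dominant (convergence guaranteed)

1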